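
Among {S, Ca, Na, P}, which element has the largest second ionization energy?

Na

Consider each +1 ion: S⁺ still has 5 valence electrons; Ca⁺ still has 1 valence electron; Na⁺ is the bare [Ne] core; P⁺ still has 4 valence electrons.
Breaking into a closed-shell core is much more expensive than removing a leftover valence electron — Na has the largest IE_2 here.
Valence configurations: S⁺ [Ne]3s²3p³, Ca⁺ [Ar]4s¹, P⁺ [Ne]3s²3p².
The numbers (kJ/mol): S 2252, Ca 1145, Na 4562, P 1907.
Hence IE_2: Ca < P < S < Na.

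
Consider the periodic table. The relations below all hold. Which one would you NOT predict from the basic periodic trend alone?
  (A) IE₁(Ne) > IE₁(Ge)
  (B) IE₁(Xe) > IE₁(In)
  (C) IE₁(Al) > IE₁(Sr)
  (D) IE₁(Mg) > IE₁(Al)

The general trend: first ionisation energy increases across a period and decreases down a group.
(A) Ne (period 2, group 18) vs Ge (period 4, group 14): the stated order agrees with the simple trend.
(B) Xe (period 5, group 18) vs In (period 5, group 13): the stated order agrees with the simple trend.
(C) Al (period 3, group 13) vs Sr (period 5, group 2): the stated order agrees with the simple trend.
(D) Mg (period 3, group 2) vs Al (period 3, group 13): the stated order contradicts the simple trend.
The exception is (D): Al's single 3p electron is easier to remove than one from Mg's filled 3s².

(D)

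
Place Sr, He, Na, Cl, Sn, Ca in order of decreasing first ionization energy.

He is in period 1, group 18; Na is in period 3, group 1; Cl is in period 3, group 17; Ca is in period 4, group 2; Sr is in period 5, group 2; Sn is in period 5, group 14.
Across a period the outer electron is held more tightly (higher IE₁); down a group it sits in a higher shell, more shielded, and comes off more easily.
These span different periods and groups, so the two trends combine.
Sr > Na: period and group pull opposite ways; the across-period shift dominates (550 vs 496 kJ/mol).
Ca > Sr: they share group 2; the group trend gives Ca the larger value.
Sn > Ca: the two effects oppose for this pair; the across-period effect wins (709 vs 590 kJ/mol).
Cl > Sn: both effects reinforce here, so Cl is clearly the higher of the two.
He > Cl: relative to Cl, both the across-period and down-group shifts push He's first ionization energy up.
For reference (kJ/mol): He 2372, Na 496, Cl 1251, Ca 590, Sr 550, Sn 709.
So from highest to lowest: He > Cl > Sn > Ca > Sr > Na.

He, Cl, Sn, Ca, Sr, Na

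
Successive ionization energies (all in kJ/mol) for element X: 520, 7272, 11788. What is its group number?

Group 1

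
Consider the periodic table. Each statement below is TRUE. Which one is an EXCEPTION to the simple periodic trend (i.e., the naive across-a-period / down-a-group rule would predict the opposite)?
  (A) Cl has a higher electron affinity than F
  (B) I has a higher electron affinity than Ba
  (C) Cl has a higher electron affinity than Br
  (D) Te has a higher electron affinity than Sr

The general trend: electron affinity increases across a period and decreases down a group.
(A) Cl (period 3, group 17) vs F (period 2, group 17): the stated order contradicts the simple trend.
(B) I (period 5, group 17) vs Ba (period 6, group 2): the stated order agrees with the simple trend.
(C) Cl (period 3, group 17) vs Br (period 4, group 17): the stated order agrees with the simple trend.
(D) Te (period 5, group 16) vs Sr (period 5, group 2): the stated order agrees with the simple trend.
The exception is (A): F's small 2p subshell makes the incoming electron feel strong e⁻–e⁻ repulsion, so Cl actually releases more energy on gaining an electron.

(A)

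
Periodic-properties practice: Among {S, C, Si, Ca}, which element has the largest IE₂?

C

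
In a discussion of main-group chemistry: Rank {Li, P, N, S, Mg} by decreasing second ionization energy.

Li > N > S > P > Mg

IE_2 is the cost of taking one more electron from the +1 cation: Li⁺ is the bare [He] core; P⁺ still has 4 valence electrons; N⁺ still has 4 valence electrons; S⁺ still has 5 valence electrons; Mg⁺ still has 1 valence electron.
Core electrons are held far more tightly than valence electrons, so Li tops the IE_2 order.
Valence configurations: P⁺ [Ne]3s²3p², N⁺ [He]2s²2p², S⁺ [Ne]3s²3p³, Mg⁺ [Ne]3s¹.
The numbers (kJ/mol): Li 7298, P 1907, N 2856, S 2252, Mg 1451.
Overall IE_2 order: Mg < P < S < N < Li.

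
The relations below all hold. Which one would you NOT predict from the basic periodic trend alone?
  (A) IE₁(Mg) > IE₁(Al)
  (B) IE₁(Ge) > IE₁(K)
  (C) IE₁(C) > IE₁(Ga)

(A)

The general trend: IE₁ increases across a period and decreases down a group.
(A) Mg (period 3, group 2) vs Al (period 3, group 13): the stated order contradicts the simple trend.
(B) Ge (period 4, group 14) vs K (period 4, group 1): the stated order agrees with the simple trend.
(C) C (period 2, group 14) vs Ga (period 4, group 13): the stated order agrees with the simple trend.
The exception is (A): Al's single 3p electron is easier to remove than one from Mg's filled 3s².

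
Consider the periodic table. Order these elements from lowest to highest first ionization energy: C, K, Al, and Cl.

First ionization energy rises across a period (greater Z_eff holds electrons more tightly) and falls down a group (valence electrons are farther from the nucleus).
Here both period and group differ, so the two effects have to be weighed against each other.
Al > K: both effects reinforce here, so Al is clearly the higher of the two.
C > Al: relative to Al, both the across-period and down-group shifts push C's first ionization energy up.
Cl > C: the two effects oppose for this pair; the across-period effect wins (1251 vs 1086 kJ/mol).
Tabulated first ionization energy (kJ/mol): C 1086, Al 578, Cl 1251, K 419.
So from lowest to highest: K < Al < C < Cl.

K < Al < C < Cl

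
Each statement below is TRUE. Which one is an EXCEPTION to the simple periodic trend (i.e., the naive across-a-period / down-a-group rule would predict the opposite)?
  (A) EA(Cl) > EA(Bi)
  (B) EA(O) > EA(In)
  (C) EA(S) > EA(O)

The general trend: electron affinity increases across a period and decreases down a group.
(A) Cl (period 3, group 17) vs Bi (period 6, group 15): the stated order agrees with the simple trend.
(B) O (period 2, group 16) vs In (period 5, group 13): the stated order agrees with the simple trend.
(C) S (period 3, group 16) vs O (period 2, group 16): the stated order contradicts the simple trend.
The exception is (C): the compact 2p subshell of O repels the added electron more than S's larger 3p does.

(C)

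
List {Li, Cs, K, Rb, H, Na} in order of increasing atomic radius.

H, Li, Na, K, Rb, Cs

H is in period 1, group 1; Li is in period 2, group 1; Na is in period 3, group 1; K is in period 4, group 1; Rb is in period 5, group 1; Cs is in period 6, group 1.
Across a period the added protons contract the valence shell; down a group each new principal shell makes the atom larger.
All are in group 1, so atomic radius increases down the group.
So from smallest to largest: H < Li < Na < K < Rb < Cs.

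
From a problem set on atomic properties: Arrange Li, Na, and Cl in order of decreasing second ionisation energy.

Li > Na > Cl

Consider each +1 ion: Li⁺ is the bare [He] core; Na⁺ is the bare [Ne] core; Cl⁺ still has 6 valence electrons.
Pulling an electron out of a noble-gas core costs far more than removing a remaining valence electron, so Na and Li sit at the high end of IE_2.
Tabulated IE_2 (kJ/mol): Li 7298, Na 4562, Cl 2298.
Putting it together, IE_2: Cl < Na < Li.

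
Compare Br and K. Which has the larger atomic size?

K

K is in period 4, group 1; Br is in period 4, group 17.
Moving right in a period, electrons are added to the same shell under a stronger nuclear pull, so atoms get smaller; moving down, a new shell is opened and atoms get larger.
All lie in period 4, so atomic radius increases right to left.
So K has the larger atomic size (K > Br).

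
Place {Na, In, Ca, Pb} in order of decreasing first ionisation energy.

Pb, Ca, In, Na

Na is in period 3, group 1; Ca is in period 4, group 2; In is in period 5, group 13; Pb is in period 6, group 14.
Removing the outermost electron gets harder across a period and easier down a group.
A diagonal step moves right (one effect) and down (the opposite effect) at once.
In > Na: period and group pull opposite ways; the across-period shift dominates (558 vs 496 kJ/mol).
Ca > In: period and group pull opposite ways; the down-group shift dominates (590 vs 558 kJ/mol).
Pb > Ca: period and group pull opposite ways; the across-period shift dominates (716 vs 590 kJ/mol).
Tabulated first ionization energy (kJ/mol): Na 496, Ca 590, In 558, Pb 716.
So from highest to lowest: Pb > Ca > In > Na.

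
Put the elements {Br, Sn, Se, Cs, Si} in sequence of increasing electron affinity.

Si is in period 3, group 14; Se is in period 4, group 16; Br is in period 4, group 17; Sn is in period 5, group 14; Cs is in period 6, group 1.
Adding an electron releases more energy for atoms nearer the top right (short of the noble gases).
These span different periods and groups, so the two trends combine.
Sn > Cs: relative to Cs, both the across-period and down-group shifts push Sn's electron affinity up.
Si > Sn: Si sits above Sn in group 14, so the down-group effect alone puts Si higher.
Se > Si: period and group pull opposite ways; the across-period shift dominates (195 vs 134 kJ/mol).
Br > Se: both are in period 4; the period trend gives Br the larger value.
Tabulated electron affinity (kJ/mol): Si 134, Se 195, Br 325, Sn 107, Cs 46.
So from lowest to highest: Cs < Sn < Si < Se < Br.

Cs < Sn < Si < Se < Br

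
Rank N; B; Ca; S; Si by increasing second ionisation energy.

Ca < Si < S < B < N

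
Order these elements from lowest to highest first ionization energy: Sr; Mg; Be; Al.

Sr, Al, Mg, Be

Be is in period 2, group 2; Mg is in period 3, group 2; Al is in period 3, group 13; Sr is in period 5, group 2.
IE₁ increases left→right with effective nuclear charge and decreases top→bottom as the valence shell moves farther out.
Here both period and group differ, so the two effects have to be weighed against each other.
Al > Sr: both effects reinforce here, so Al is clearly the higher of the two.
Mg > Al: this pair runs against the simple trend — see the exception note.
Be > Mg: they share group 2; the group trend gives Be the larger value.
Note the exception: Mg has a higher first ionization energy than Al, contrary to the simple trend — Al's single 3p electron is easier to remove than one from Mg's filled 3s².
Tabulated first ionization energy (kJ/mol): Be 900, Mg 738, Al 578, Sr 550.
So from lowest to highest: Sr < Al < Mg < Be.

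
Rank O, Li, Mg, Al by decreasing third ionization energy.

IE_3 is the cost of taking one more electron from the +2 cation: O²⁺ still has 4 valence electrons; Li²⁺ is already 1 electron into the core; Mg²⁺ is the bare [Ne] core; Al²⁺ still has 1 valence electron.
Breaking into a closed-shell core is much more expensive than removing a leftover valence electron — Mg and Li have the largest IE_3 here.
Valence configurations: O²⁺ [He]2s²2p², Al²⁺ [Ne]3s¹.
The numbers (kJ/mol): O 5300, Li 11815, Mg 7733, Al 2745.
Hence IE_3: Al < O < Mg < Li.

Li, Mg, O, Al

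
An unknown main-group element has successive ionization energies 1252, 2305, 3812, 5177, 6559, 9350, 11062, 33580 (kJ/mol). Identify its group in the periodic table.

Group 17

Look for the largest jump between consecutive ionization energies: IE8/IE7 ≈ 3.0, far larger than any earlier ratio.
That jump marks the point where a core electron is being removed. So the atom has 7 valence electrons.
A main-group element with 7 valence electrons is in group 17.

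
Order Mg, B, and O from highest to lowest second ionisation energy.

O > B > Mg

Consider each +1 ion: Mg⁺ still has 1 valence electron; B⁺ still has 2 valence electrons; O⁺ still has 5 valence electrons.
All are still removing valence electrons, so compare the +1 ions as you would atoms: IE_2 generally rises across a period (higher Z_eff) and falls down a group (larger shell), subject to the usual subshell exceptions.
Valence configurations: Mg⁺ [Ne]3s¹, B⁺ [He]2s², O⁺ [He]2s²2p³.
Approximate IE_2 values (kJ/mol): Mg 1451, B 2427, O 3388.
Hence IE_2: Mg < B < O.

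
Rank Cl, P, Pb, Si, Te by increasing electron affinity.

Si is in period 3, group 14; P is in period 3, group 15; Cl is in period 3, group 17; Te is in period 5, group 16; Pb is in period 6, group 14.
Atoms with high Z_eff and room in the valence shell (especially the halogens) have the most exothermic electron affinities.
Neither a single period nor a single group — weigh both effects.
P > Pb: relative to Pb, both the across-period and down-group shifts push P's electron affinity up.
Si > P: this pair runs against the simple trend — see the exception note.
Te > Si: period and group pull opposite ways; the across-period shift dominates (190 vs 134 kJ/mol).
Cl > Te: both effects reinforce here, so Cl is clearly the higher of the two.
Note the exception: Si has a higher electron affinity than P, contrary to the simple trend — adding an electron to P's half-filled 3p³ is unfavourable, so Si (3p²) has the more exothermic EA.
For reference (kJ/mol): Si 134, P 72, Cl 349, Te 190, Pb 35.
So from lowest to highest: Pb < P < Si < Te < Cl.

Pb < P < Si < Te < Cl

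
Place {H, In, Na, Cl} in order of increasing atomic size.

Radius decreases left→right (rising Z_eff, same n) and increases top→bottom (higher n).
These span different periods and groups, so the two trends combine.
Cl > H: the two effects oppose for this pair; the down-group effect wins (99 vs 32 pm).
In > Cl: both effects reinforce here, so In is clearly the larger of the two.
Na > In: period and group pull opposite ways; the across-period shift dominates (155 vs 142 pm).
Approximate values (pm): H 32, Na 155, Cl 99, In 142.
So from smallest to largest: H < Cl < In < Na.

H < Cl < In < Na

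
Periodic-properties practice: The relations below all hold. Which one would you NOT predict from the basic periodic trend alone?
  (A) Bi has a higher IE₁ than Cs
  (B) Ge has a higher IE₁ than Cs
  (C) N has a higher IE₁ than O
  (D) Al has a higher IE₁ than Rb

(C)

The general trend: IE₁ increases across a period and decreases down a group.
(A) Bi (period 6, group 15) vs Cs (period 6, group 1): the stated order agrees with the simple trend.
(B) Ge (period 4, group 14) vs Cs (period 6, group 1): the stated order agrees with the simple trend.
(C) N (period 2, group 15) vs O (period 2, group 16): the stated order contradicts the simple trend.
(D) Al (period 3, group 13) vs Rb (period 5, group 1): the stated order agrees with the simple trend.
The exception is (C): pairing an electron in O's 2p⁴ costs repulsion energy, so O ionizes more easily than half-filled N (2p³).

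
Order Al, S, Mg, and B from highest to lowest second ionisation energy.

IE_2 is the cost of taking one more electron from the +1 cation: Al⁺ still has 2 valence electrons; S⁺ still has 5 valence electrons; Mg⁺ still has 1 valence electron; B⁺ still has 2 valence electrons.
All are still removing valence electrons, so compare the +1 ions as you would atoms: IE_2 generally rises across a period (higher Z_eff) and falls down a group (larger shell), subject to the usual subshell exceptions.
Valence configurations: Al⁺ [Ne]3s², S⁺ [Ne]3s²3p³, Mg⁺ [Ne]3s¹, B⁺ [He]2s².
Tabulated IE_2 (kJ/mol): Al 1817, S 2252, Mg 1451, B 2427.
So the second ionization energies run Mg < Al < S < B.

B, S, Al, Mg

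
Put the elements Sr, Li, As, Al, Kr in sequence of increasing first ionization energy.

Li < Sr < Al < As < Kr

Li is in period 2, group 1; Al is in period 3, group 13; As is in period 4, group 15; Kr is in period 4, group 18; Sr is in period 5, group 2.
First ionization energy rises across a period (greater Z_eff holds electrons more tightly) and falls down a group (valence electrons are farther from the nucleus).
Neither a single period nor a single group — weigh both effects.
Sr > Li: the two effects oppose for this pair; the across-period effect wins (550 vs 520 kJ/mol).
Al > Sr: both effects reinforce here, so Al is clearly the higher of the two.
As > Al: period and group pull opposite ways; the across-period shift dominates (947 vs 578 kJ/mol).
Kr > As: both are in period 4; the period trend gives Kr the larger value.
Tabulated first ionization energy (kJ/mol): Li 520, Al 578, As 947, Kr 1351, Sr 550.
So from lowest to highest: Li < Sr < Al < As < Kr.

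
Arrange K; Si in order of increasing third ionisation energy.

Si < K

After 2 electrons have been removed, what remains? K²⁺ is already 1 electron into the core; Si²⁺ still has 2 valence electrons.
Core electrons are held far more tightly than valence electrons, so K tops the IE_3 order.
The numbers (kJ/mol): K 4420, Si 3232.
Hence IE_3: Si < K.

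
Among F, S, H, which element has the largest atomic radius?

S

H is in period 1, group 1; F is in period 2, group 17; S is in period 3, group 16.
Radius decreases left→right (rising Z_eff, same n) and increases top→bottom (higher n).
These span different periods and groups, so the two trends combine.
F > H: period and group pull opposite ways; the down-group shift dominates (64 vs 32 pm).
S > F: relative to F, both the across-period and down-group shifts push S's atomic radius up.
For reference (pm): H 32, F 64, S 103.
The largest atomic radius among these belongs to S.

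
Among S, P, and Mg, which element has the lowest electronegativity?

EN rises left→right (higher Z_eff, smaller atoms) and falls top→bottom (larger, more shielded atoms).
All lie in period 3, so electronegativity increases left to right.
The lowest electronegativity among these belongs to Mg.

Mg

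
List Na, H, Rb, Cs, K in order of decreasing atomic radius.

Cs, Rb, K, Na, H

H is in period 1, group 1; Na is in period 3, group 1; K is in period 4, group 1; Rb is in period 5, group 1; Cs is in period 6, group 1.
Radius decreases left→right (rising Z_eff, same n) and increases top→bottom (higher n).
All are in group 1, so atomic radius increases down the group.
So from largest to smallest: Cs > Rb > K > Na > H.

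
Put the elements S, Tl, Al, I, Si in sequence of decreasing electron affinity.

I > S > Si > Al > Tl

Al is in period 3, group 13; Si is in period 3, group 14; S is in period 3, group 16; I is in period 5, group 17; Tl is in period 6, group 13.
Electron affinity generally becomes more exothermic across a period toward the halogens and less exothermic down a group.
Here both period and group differ, so the two effects have to be weighed against each other.
Al > Tl: they share group 13; the group trend gives Al the larger value.
Si > Al: both are in period 3; the period trend gives Si the larger value.
S > Si: both are in period 3; the period trend gives S the larger value.
I > S: the two effects oppose for this pair; the across-period effect wins (295 vs 200 kJ/mol).
For reference (kJ/mol): Al 42, Si 134, S 200, I 295, Tl 19.
So from highest to lowest: I > S > Si > Al > Tl.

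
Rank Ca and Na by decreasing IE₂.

Na > Ca

The second ionization energy removes an electron from the +1 ion. For each element: Ca⁺ still has 1 valence electron; Na⁺ is the bare [Ne] core.
Core electrons are held far more tightly than valence electrons, so Na tops the IE_2 order.
Tabulated IE_2 (kJ/mol): Ca 1145, Na 4562.
Hence IE_2: Ca < Na.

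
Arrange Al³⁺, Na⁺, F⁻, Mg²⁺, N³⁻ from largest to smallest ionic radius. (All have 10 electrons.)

N³⁻ > F⁻ > Na⁺ > Mg²⁺ > Al³⁺

All of these have 10 electrons, so size is governed by nuclear charge alone: the more protons, the stronger the pull on the same electron cloud, and the smaller the ion.
Nuclear charges: Al³⁺ (Z=13), Mg²⁺ (Z=12), Na⁺ (Z=11), F⁻ (Z=9), N³⁻ (Z=7).
Largest to smallest: N³⁻ > F⁻ > Na⁺ > Mg²⁺ > Al³⁺.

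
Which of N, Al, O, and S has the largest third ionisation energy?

O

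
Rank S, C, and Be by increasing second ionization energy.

Consider each +1 ion: S⁺ still has 5 valence electrons; C⁺ still has 3 valence electrons; Be⁺ still has 1 valence electron.
All are still removing valence electrons, so compare the +1 ions as you would atoms: IE_2 generally rises across a period (higher Z_eff) and falls down a group (larger shell), subject to the usual subshell exceptions.
Valence configurations: S⁺ [Ne]3s²3p³, C⁺ [He]2s²2p¹, Be⁺ [He]2s¹.
The numbers (kJ/mol): S 2252, C 2353, Be 1757.
Putting it together, IE_2: Be < S < C.

Be < S < C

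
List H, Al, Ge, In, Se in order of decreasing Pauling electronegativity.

Se > H > Ge > In > Al

Atoms toward the upper right of the periodic table pull bonding electrons most strongly.
Here both period and group differ, so the two effects have to be weighed against each other.
In > Al: this pair runs against the simple trend — see the exception note.
Ge > In: both effects reinforce here, so Ge is clearly the higher of the two.
H > Ge: the two effects oppose for this pair; the down-group effect wins (2.20 vs 2.01).
Se > H: period and group pull opposite ways; the across-period shift dominates (2.55 vs 2.20).
Note the exception: In has a higher electronegativity than Al, contrary to the simple trend — poor shielding by filled d (and f) subshells raises the heavier element's effective nuclear charge more than the simple down-group trend predicts.
For reference (Pauling): H 2.20, Al 1.61, Ge 2.01, Se 2.55, In 1.78.
So from highest to lowest: Se > H > Ge > In > Al.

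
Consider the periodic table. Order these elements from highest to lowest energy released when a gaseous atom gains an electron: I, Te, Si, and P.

I > Te > Si > P

Si is in period 3, group 14; P is in period 3, group 15; Te is in period 5, group 16; I is in period 5, group 17.
Electron affinity generally becomes more exothermic across a period toward the halogens and less exothermic down a group.
These span different periods and groups, so the two trends combine.
Si > P: this pair runs against the simple trend — see the exception note.
Te > Si: period and group pull opposite ways; the across-period shift dominates (190 vs 134 kJ/mol).
I > Te: both are in period 5; the period trend gives I the larger value.
Note the exception: Si has a higher electron affinity than P, contrary to the simple trend — adding an electron to P's half-filled 3p³ is unfavourable, so Si (3p²) has the more exothermic EA.
For reference (kJ/mol): Si 134, P 72, Te 190, I 295.
So from highest to lowest: I > Te > Si > P.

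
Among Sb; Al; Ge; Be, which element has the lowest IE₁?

Be is in period 2, group 2; Al is in period 3, group 13; Ge is in period 4, group 14; Sb is in period 5, group 15.
Removing the outermost electron gets harder across a period and easier down a group.
A diagonal step moves right (one effect) and down (the opposite effect) at once.
Ge > Al: period and group pull opposite ways; the across-period shift dominates (762 vs 578 kJ/mol).
Sb > Ge: period and group pull opposite ways; the across-period shift dominates (831 vs 762 kJ/mol).
Be > Sb: the two effects oppose for this pair; the down-group effect wins (900 vs 831 kJ/mol).
For reference (kJ/mol): Be 900, Al 578, Ge 762, Sb 831.
The lowest IE₁ among these belongs to Al.

Al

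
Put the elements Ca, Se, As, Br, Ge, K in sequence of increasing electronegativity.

K < Ca < Ge < As < Se < Br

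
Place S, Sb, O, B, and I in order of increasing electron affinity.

Electron affinity generally becomes more exothermic across a period toward the halogens and less exothermic down a group.
Neither a single period nor a single group — weigh both effects.
Sb > B: the two effects oppose for this pair; the across-period effect wins (103 vs 27 kJ/mol).
O > Sb: relative to Sb, both the across-period and down-group shifts push O's electron affinity up.
S > O: this pair runs against the simple trend — see the exception note.
I > S: period and group pull opposite ways; the across-period shift dominates (295 vs 200 kJ/mol).
Note the exception: S has a higher electron affinity than O, contrary to the simple trend — the compact 2p subshell of O repels the added electron more than S's larger 3p does.
For reference (kJ/mol): B 27, O 141, S 200, Sb 103, I 295.
So from lowest to highest: B < Sb < O < S < I.

B < Sb < O < S < I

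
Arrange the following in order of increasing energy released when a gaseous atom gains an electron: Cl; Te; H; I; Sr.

Sr < H < Te < I < Cl

EA tends to increase across a period and decrease down a group, though the pattern is less regular than for IE or radius.
These span different periods and groups, so the two trends combine.
H > Sr: period and group pull opposite ways; the down-group shift dominates (73 vs 5 kJ/mol).
Te > H: the two effects oppose for this pair; the across-period effect wins (190 vs 73 kJ/mol).
I > Te: I lies to the right of Te in period 5, so the across-period effect alone puts I higher.
Cl > I: they share group 17; the group trend gives Cl the larger value.
Approximate values (kJ/mol): H 73, Cl 349, Sr 5, Te 190, I 295.
So from lowest to highest: Sr < H < Te < I < Cl.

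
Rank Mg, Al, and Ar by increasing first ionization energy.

Mg is in period 3, group 2; Al is in period 3, group 13; Ar is in period 3, group 18.
First ionization energy rises across a period (greater Z_eff holds electrons more tightly) and falls down a group (valence electrons are farther from the nucleus).
All lie in period 3; the across-period trend (first ionization energy increases left to right) applies, with the exception below.
Note the exception: Mg has a higher first ionization energy than Al, contrary to the simple trend — Al's single 3p electron is easier to remove than one from Mg's filled 3s².
Tabulated first ionization energy (kJ/mol): Mg 738, Al 578, Ar 1521.
So from lowest to highest: Al < Mg < Ar.

Al, Mg, Ar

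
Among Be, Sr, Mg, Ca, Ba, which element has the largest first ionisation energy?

Be is in period 2, group 2; Mg is in period 3, group 2; Ca is in period 4, group 2; Sr is in period 5, group 2; Ba is in period 6, group 2.
First ionization energy rises across a period (greater Z_eff holds electrons more tightly) and falls down a group (valence electrons are farther from the nucleus).
All are in group 2, so first ionization energy increases up the group.
The largest first ionisation energy among these belongs to Be.

Be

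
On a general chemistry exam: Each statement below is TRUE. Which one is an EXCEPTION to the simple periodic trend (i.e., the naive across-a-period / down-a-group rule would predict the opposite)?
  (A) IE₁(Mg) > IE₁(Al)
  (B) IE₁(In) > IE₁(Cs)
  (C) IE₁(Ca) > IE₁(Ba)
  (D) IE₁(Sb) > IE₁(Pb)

The general trend: first ionization energy increases across a period and decreases down a group.
(A) Mg (period 3, group 2) vs Al (period 3, group 13): the stated order contradicts the simple trend.
(B) In (period 5, group 13) vs Cs (period 6, group 1): the stated order agrees with the simple trend.
(C) Ca (period 4, group 2) vs Ba (period 6, group 2): the stated order agrees with the simple trend.
(D) Sb (period 5, group 15) vs Pb (period 6, group 14): the stated order agrees with the simple trend.
The exception is (A): Al's single 3p electron is easier to remove than one from Mg's filled 3s².

(A)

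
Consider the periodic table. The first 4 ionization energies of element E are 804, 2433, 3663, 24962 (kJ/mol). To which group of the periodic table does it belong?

Group 13

Look for the largest jump between consecutive ionization energies: IE4/IE3 ≈ 6.8, far larger than any earlier ratio.
That jump marks the point where a core electron is being removed. So the atom has 3 valence electrons.
A main-group element with 3 valence electrons is in group 13.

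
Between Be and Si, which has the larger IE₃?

Consider each +2 ion: Be²⁺ is the bare [He] core; Si²⁺ still has 2 valence electrons.
Pulling an electron out of a noble-gas core costs far more than removing a remaining valence electron, so Be sits at the high end of IE_3.
Tabulated IE_3 (kJ/mol): Be 14849, Si 3232.
So the third ionization energies run Si < Be.

Be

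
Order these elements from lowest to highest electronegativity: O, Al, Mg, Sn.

Mg < Al < Sn < O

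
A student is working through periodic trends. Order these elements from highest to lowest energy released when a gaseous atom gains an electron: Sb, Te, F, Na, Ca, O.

O is in period 2, group 16; F is in period 2, group 17; Na is in period 3, group 1; Ca is in period 4, group 2; Sb is in period 5, group 15; Te is in period 5, group 16.
Adding an electron releases more energy for atoms nearer the top right (short of the noble gases).
Here both period and group differ, so the two effects have to be weighed against each other.
Na > Ca: period and group pull opposite ways; the down-group shift dominates (53 vs 2 kJ/mol).
Sb > Na: period and group pull opposite ways; the across-period shift dominates (103 vs 53 kJ/mol).
O > Sb: both effects reinforce here, so O is clearly the higher of the two.
Te > O: this pair runs against the simple trend — see the exception note.
F > Te: relative to Te, both the across-period and down-group shifts push F's electron affinity up.
Note the exception: Te has a higher electron affinity than O, contrary to the simple trend — O's compact 2p subshell gives strong electron–electron repulsion on the added electron.
Tabulated electron affinity (kJ/mol): O 141, F 328, Na 53, Ca 2, Sb 103, Te 190.
So from highest to lowest: F > Te > O > Sb > Na > Ca.

F > Te > O > Sb > Na > Ca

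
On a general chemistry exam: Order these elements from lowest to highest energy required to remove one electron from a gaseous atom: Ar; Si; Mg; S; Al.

Al < Mg < Si < S < Ar

Across a period the outer electron is held more tightly (higher IE₁); down a group it sits in a higher shell, more shielded, and comes off more easily.
All lie in period 3; the across-period trend (first ionization energy increases left to right) applies, with the exception below.
Note the exception: Mg has a higher first ionization energy than Al, contrary to the simple trend — Al's single 3p electron is easier to remove than one from Mg's filled 3s².
For reference (kJ/mol): Mg 738, Al 578, Si 786, S 1000, Ar 1521.
So from lowest to highest: Al < Mg < Si < S < Ar.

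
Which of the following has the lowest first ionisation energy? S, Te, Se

Te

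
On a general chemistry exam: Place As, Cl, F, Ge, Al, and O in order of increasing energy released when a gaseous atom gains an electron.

Al < As < Ge < O < F < Cl

Atoms with high Z_eff and room in the valence shell (especially the halogens) have the most exothermic electron affinities.
Neither a single period nor a single group — weigh both effects.
As > Al: the two effects oppose for this pair; the across-period effect wins (78 vs 42 kJ/mol).
Ge > As: this pair runs against the simple trend — see the exception note.
O > Ge: both effects reinforce here, so O is clearly the higher of the two.
F > O: F lies to the right of O in period 2, so the across-period effect alone puts F higher.
Cl > F: this pair runs against the simple trend — see the exception note.
Note the exception: Ge has a higher electron affinity than As, contrary to the simple trend — adding an electron to As's half-filled 4p³ is unfavourable, so Ge (4p²) has the more exothermic EA.
Note the exception: Cl has a higher electron affinity than F, contrary to the simple trend — F's small 2p subshell makes the incoming electron feel strong e⁻–e⁻ repulsion, so Cl actually releases more energy on gaining an electron.
Approximate values (kJ/mol): O 141, F 328, Al 42, Cl 349, Ge 119, As 78.
So from lowest to highest: Al < As < Ge < O < F < Cl.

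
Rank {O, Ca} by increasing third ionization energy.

Ca < O

The third ionization energy removes an electron from the +2 ion. For each element: O²⁺ still has 4 valence electrons; Ca²⁺ is the bare [Ar] core.
Usually core removal costs more than valence removal, but here the competition is close: a tightly held n=2 valence electron can cost more to remove than an n=3 core electron, so the actual values have to decide it.
Approximate IE_3 values (kJ/mol): O 5300, Ca 4912.
So the third ionization energies run Ca < O.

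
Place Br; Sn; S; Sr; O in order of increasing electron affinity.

O is in period 2, group 16; S is in period 3, group 16; Br is in period 4, group 17; Sr is in period 5, group 2; Sn is in period 5, group 14.
EA tends to increase across a period and decrease down a group, though the pattern is less regular than for IE or radius.
Neither a single period nor a single group — weigh both effects.
Sn > Sr: Sn lies to the right of Sr in period 5, so the across-period effect alone puts Sn higher.
O > Sn: both effects reinforce here, so O is clearly the higher of the two.
S > O: this pair runs against the simple trend — see the exception note.
Br > S: period and group pull opposite ways; the across-period shift dominates (325 vs 200 kJ/mol).
Note the exception: S has a higher electron affinity than O, contrary to the simple trend — the compact 2p subshell of O repels the added electron more than S's larger 3p does.
Tabulated electron affinity (kJ/mol): O 141, S 200, Br 325, Sr 5, Sn 107.
So from lowest to highest: Sr < Sn < O < S < Br.

Sr < Sn < O < S < Br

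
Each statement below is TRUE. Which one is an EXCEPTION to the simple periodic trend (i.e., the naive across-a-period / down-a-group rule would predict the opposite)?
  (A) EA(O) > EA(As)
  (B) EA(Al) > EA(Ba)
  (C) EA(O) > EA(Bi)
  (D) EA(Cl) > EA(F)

(D)

The general trend: electron affinity increases across a period and decreases down a group.
(A) O (period 2, group 16) vs As (period 4, group 15): the stated order agrees with the simple trend.
(B) Al (period 3, group 13) vs Ba (period 6, group 2): the stated order agrees with the simple trend.
(C) O (period 2, group 16) vs Bi (period 6, group 15): the stated order agrees with the simple trend.
(D) Cl (period 3, group 17) vs F (period 2, group 17): the stated order contradicts the simple trend.
The exception is (D): F's small 2p subshell makes the incoming electron feel strong e⁻–e⁻ repulsion, so Cl actually releases more energy on gaining an electron.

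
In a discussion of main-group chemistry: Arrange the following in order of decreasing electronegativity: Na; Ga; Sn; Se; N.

N is in period 2, group 15; Na is in period 3, group 1; Ga is in period 4, group 13; Se is in period 4, group 16; Sn is in period 5, group 14.
Smaller atoms with higher effective nuclear charge are more electronegative.
These span different periods and groups, so the two trends combine.
Ga > Na: the two effects oppose for this pair; the across-period effect wins (1.81 vs 0.93).
Sn > Ga: period and group pull opposite ways; the across-period shift dominates (1.96 vs 1.81).
Se > Sn: relative to Sn, both the across-period and down-group shifts push Se's electronegativity up.
N > Se: the two effects oppose for this pair; the down-group effect wins (3.04 vs 2.55).
For reference (Pauling): N 3.04, Na 0.93, Ga 1.81, Se 2.55, Sn 1.96.
So from highest to lowest: N > Se > Sn > Ga > Na.

N > Se > Sn > Ga > Na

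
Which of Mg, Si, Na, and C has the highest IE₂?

The second ionization energy removes an electron from the +1 ion. For each element: Mg⁺ still has 1 valence electron; Si⁺ still has 3 valence electrons; Na⁺ is the bare [Ne] core; C⁺ still has 3 valence electrons.
Pulling an electron out of a noble-gas core costs far more than removing a remaining valence electron, so Na sits at the high end of IE_2.
Valence configurations: Mg⁺ [Ne]3s¹, Si⁺ [Ne]3s²3p¹, C⁺ [He]2s²2p¹.
Tabulated IE_2 (kJ/mol): Mg 1451, Si 1577, Na 4562, C 2353.
Putting it together, IE_2: Mg < Si < C < Na.

Na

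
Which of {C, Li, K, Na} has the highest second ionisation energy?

The second ionization energy removes an electron from the +1 ion. For each element: C⁺ still has 3 valence electrons; Li⁺ is the bare [He] core; K⁺ is the bare [Ar] core; Na⁺ is the bare [Ne] core.
Breaking into a closed-shell core is much more expensive than removing a leftover valence electron — K, Na and Li have the largest IE_2 here.
Approximate IE_2 values (kJ/mol): C 2353, Li 7298, K 3052, Na 4562.
Hence IE_2: C < K < Na < Li.

Li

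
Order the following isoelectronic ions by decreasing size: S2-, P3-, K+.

All of these have 18 electrons, so size is governed by nuclear charge alone: the more protons, the stronger the pull on the same electron cloud, and the smaller the ion.
Nuclear charges: K+ (Z=19), S2- (Z=16), P3- (Z=15).
Largest to smallest: P3- > S2- > K+.

P3-, S2-, K+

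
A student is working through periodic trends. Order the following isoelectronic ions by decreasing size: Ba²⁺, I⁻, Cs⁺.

All of these have 54 electrons, so size is governed by nuclear charge alone: the more protons, the stronger the pull on the same electron cloud, and the smaller the ion.
Nuclear charges: Ba²⁺ (Z=56), Cs⁺ (Z=55), I⁻ (Z=53).
Largest to smallest: I⁻ > Cs⁺ > Ba²⁺.

I⁻ > Cs⁺ > Ba²⁺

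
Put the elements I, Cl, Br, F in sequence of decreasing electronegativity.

F > Cl > Br > I

F is in period 2, group 17; Cl is in period 3, group 17; Br is in period 4, group 17; I is in period 5, group 17.
Smaller atoms with higher effective nuclear charge are more electronegative.
All are in group 17, so electronegativity increases up the group.
So from highest to lowest: F > Cl > Br > I.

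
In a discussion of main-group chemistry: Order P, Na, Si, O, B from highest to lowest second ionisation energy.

Consider each +1 ion: P⁺ still has 4 valence electrons; Na⁺ is the bare [Ne] core; Si⁺ still has 3 valence electrons; O⁺ still has 5 valence electrons; B⁺ still has 2 valence electrons.
Core electrons are held far more tightly than valence electrons, so Na tops the IE_2 order.
Valence configurations: P⁺ [Ne]3s²3p², Si⁺ [Ne]3s²3p¹, O⁺ [He]2s²2p³, B⁺ [He]2s².
Tabulated IE_2 (kJ/mol): P 1907, Na 4562, Si 1577, O 3388, B 2427.
Overall IE_2 order: Si < P < B < O < Na.

Na > O > B > P > Si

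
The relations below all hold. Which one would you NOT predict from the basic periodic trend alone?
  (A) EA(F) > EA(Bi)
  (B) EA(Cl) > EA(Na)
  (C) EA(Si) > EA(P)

The general trend: electron affinity increases across a period and decreases down a group.
(A) F (period 2, group 17) vs Bi (period 6, group 15): the stated order agrees with the simple trend.
(B) Cl (period 3, group 17) vs Na (period 3, group 1): the stated order agrees with the simple trend.
(C) Si (period 3, group 14) vs P (period 3, group 15): the stated order contradicts the simple trend.
The exception is (C): adding an electron to P's half-filled 3p³ is unfavourable, so Si (3p²) has the more exothermic EA.

(C)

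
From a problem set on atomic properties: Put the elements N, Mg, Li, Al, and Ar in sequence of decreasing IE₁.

Ar, N, Mg, Al, Li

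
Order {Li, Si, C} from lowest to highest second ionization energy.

Si, C, Li

IE_2 is the cost of taking one more electron from the +1 cation: Li⁺ is the bare [He] core; Si⁺ still has 3 valence electrons; C⁺ still has 3 valence electrons.
Pulling an electron out of a noble-gas core costs far more than removing a remaining valence electron, so Li sits at the high end of IE_2.
Valence configurations: Si⁺ [Ne]3s²3p¹, C⁺ [He]2s²2p¹.
Approximate IE_2 values (kJ/mol): Li 7298, Si 1577, C 2353.
Putting it together, IE_2: Si < C < Li.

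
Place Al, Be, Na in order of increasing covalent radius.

Radius decreases left→right (rising Z_eff, same n) and increases top→bottom (higher n).
Neither a single period nor a single group — weigh both effects.
Al > Be: the two effects oppose for this pair; the down-group effect wins (126 vs 102 pm).
Na > Al: both are in period 3; the period trend gives Na the larger value.
Approximate values (pm): Be 102, Na 155, Al 126.
So from smallest to largest: Be < Al < Na.

Be, Al, Na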